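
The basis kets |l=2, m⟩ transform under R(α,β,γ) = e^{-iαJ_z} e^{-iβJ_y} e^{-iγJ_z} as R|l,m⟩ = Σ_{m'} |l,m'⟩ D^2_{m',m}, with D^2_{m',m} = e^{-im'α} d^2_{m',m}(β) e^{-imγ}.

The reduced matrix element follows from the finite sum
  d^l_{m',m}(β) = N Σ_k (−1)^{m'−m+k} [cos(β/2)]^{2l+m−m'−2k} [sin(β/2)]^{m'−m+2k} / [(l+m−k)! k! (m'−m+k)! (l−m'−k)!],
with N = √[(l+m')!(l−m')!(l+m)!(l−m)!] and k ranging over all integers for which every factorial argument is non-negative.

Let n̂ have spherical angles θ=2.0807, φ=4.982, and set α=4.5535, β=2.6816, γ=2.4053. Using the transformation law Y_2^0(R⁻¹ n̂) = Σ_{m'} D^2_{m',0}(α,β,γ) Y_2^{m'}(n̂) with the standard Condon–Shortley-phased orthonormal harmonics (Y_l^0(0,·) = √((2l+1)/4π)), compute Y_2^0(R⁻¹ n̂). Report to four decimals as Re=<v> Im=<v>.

Re=0.2748 Im=0.0000

Need the full column D^2_{m',0} for m'=−2..2 at α=4.5535, β=2.6816, γ=2.4053.
cos(β/2)=0.227974, sin(β/2)=0.973667
d^2_{-2,0}: single k=2 term ⇒ +0.120689;  D = -0.114646+0.037710i
d^2_{-1,0}: k∈[1..2] ⇒ +0.028258 -0.515457 = -0.487199;  D = +0.077085+0.481062i
d^2_{0,0}: k∈[0..2] ⇒ +0.002701 -0.197084 +0.898757 = +0.704374;  D = +0.704374+0.000000i
d^2_{1,0}: k∈[0..1] ⇒ -0.028258 +0.515457 = +0.487199;  D = -0.077085+0.481062i
d^2_{2,0}: single k=0 term ⇒ +0.120689;  D = -0.114646-0.037710i
Y_2^{m'}(θ=2.0807,φ=4.982) and Σ D·Y over m':
  (-0.1146+0.0377i)·(-0.2525+0.1511i)  (+0.0771+0.4811i)·(-0.0877-0.3172i)  (+0.7044+0.0000i)·(-0.0900+0.0000i)  (-0.0771+0.4811i)·(+0.0877-0.3172i)  (-0.1146-0.0377i)·(-0.2525-0.1511i)
Y_2^0(R⁻¹ n̂) = +0.274811+0.000000i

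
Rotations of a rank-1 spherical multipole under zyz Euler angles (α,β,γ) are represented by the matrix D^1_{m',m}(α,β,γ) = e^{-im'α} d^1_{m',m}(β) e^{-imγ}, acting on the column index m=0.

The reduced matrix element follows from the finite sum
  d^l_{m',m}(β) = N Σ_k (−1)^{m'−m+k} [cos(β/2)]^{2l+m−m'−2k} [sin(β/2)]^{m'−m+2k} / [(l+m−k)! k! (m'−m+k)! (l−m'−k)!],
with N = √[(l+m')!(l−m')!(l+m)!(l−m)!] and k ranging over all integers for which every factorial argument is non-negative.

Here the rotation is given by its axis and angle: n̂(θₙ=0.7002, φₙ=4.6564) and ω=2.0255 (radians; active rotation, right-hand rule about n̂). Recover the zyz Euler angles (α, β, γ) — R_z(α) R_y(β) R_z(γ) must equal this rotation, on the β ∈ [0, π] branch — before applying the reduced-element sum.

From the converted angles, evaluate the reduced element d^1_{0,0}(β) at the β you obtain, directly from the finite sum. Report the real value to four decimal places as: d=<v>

Axis–angle → zyz. n̂ = (sinθₙcosφₙ, sinθₙsinφₙ, cosθₙ) = (-0.036059, -0.643361, +0.764713), ω = 2.0255.
R = I cosω + sinω [n̂]ₓ + (1−cosω) n̂n̂ᵀ gives
  R = [-0.437325, -0.653624, -0.617675; +0.720399, +0.156506, -0.675670; +0.538304, -0.740460, +0.402426]
β = atan2(√(R₁₃²+R₂₃²), R₃₃) = 1.156631; α = atan2(R₂₃, R₁₃) mod 2π = 3.971802; γ = atan2(R₃₂, −R₃₁) mod 2π = 4.083780
d^1_{0,0}(β=1.1566) via the finite sum:
Half-angle: c=0.837385, s=0.546614. N=√(1·1·1·1)=1.000000
The bounds max(0,m−m')=0 and min(l+m,l−m')=1 give 2 terms
  k=0: (−1)^0·1.0000/(1)·0.8374^2·0.5466^0 = +0.701213
  k=1: (−1)^1·1.0000/(1)·0.8374^0·0.5466^2 = -0.298787
d^1_{0,0}(1.1566) = +0.701213 -0.298787 = +0.402426

d=0.4024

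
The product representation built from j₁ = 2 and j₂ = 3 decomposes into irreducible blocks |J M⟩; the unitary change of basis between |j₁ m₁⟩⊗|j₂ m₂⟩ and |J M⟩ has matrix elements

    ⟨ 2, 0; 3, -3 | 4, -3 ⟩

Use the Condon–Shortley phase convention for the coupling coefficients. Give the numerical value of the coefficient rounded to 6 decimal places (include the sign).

+0.670820

j₁+j₂−J=1  J+j₁−j₂=3  J−j₁+j₂=5  j₁+j₂+J+1=10
(j₁±m₁, j₂±m₂, J±M) = (2,2,0,6,1,7)
P² = 25920
sum k=0..0:
  [0] +1/240 = 1/240
S = 1/240
C² = P²·S² = 9/20 ; C = +0.670820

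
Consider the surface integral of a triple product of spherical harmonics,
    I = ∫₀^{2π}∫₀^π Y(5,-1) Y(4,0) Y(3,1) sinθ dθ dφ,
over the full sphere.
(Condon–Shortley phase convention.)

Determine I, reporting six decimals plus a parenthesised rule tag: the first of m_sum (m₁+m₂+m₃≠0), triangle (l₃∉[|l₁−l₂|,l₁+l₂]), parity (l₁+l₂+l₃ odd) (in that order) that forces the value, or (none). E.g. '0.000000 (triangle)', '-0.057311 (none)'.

Rules hold: Σm=0, L=12 even, 1≤3≤9.
N = 11·9·7 = 693
Δ = 6!·4!·2!/13! = 1/180180
Racah Σ t=2..4: t=2:+1/576 t=3:−1/144 t=4:+1/576 = -1/288
⇒ 3j(5 4 3; 0 0 0)² = 20/1001, sgn +1
Racah Σ t=2..4: t=2:+1/2304 t=3:−1/216 t=4:+1/384 = -11/6912
⇒ 3j(5 4 3; -1 0 1)² = 11/1638, sgn -1
4πI² = N·(3j₀)²·(3jₘ)² = 110/1183
I = -1·√(0.0929839/4π) = -0.08601992
No selection rule forces the value: the integral is nonzero (none).

-0.086020 (none)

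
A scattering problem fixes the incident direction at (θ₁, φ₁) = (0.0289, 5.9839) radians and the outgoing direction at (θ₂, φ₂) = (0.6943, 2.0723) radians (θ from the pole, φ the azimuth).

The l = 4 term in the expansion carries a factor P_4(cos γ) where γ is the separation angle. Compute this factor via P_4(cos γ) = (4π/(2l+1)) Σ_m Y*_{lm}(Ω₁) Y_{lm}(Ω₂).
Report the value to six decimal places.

-0.341204

Term-by-term m-sum for l=4 (normalisation 4π/9 = 1.396263):
  m=-4: (+0.000000-0.000000i) × (-0.031272-0.067259i) = -0.000000+0.000000i  (running Σ = -0.000000+0.000000i)
  m=-3: (+0.000019-0.000024i) × (+0.251426+0.016690i) = +0.000005-0.000006i  (running Σ = +0.000005-0.000006i)
  m=-2: (+0.001383-0.000943i) × (-0.230833+0.361890i) = +0.000022+0.000718i  (running Σ = +0.000027+0.000713i)
  m=-1: (+0.052152-0.016092i) × (-0.126839-0.231350i) = -0.010338-0.010024i  (running Σ = -0.010311-0.009312i)
  m=0: (+0.842754-0.000000i) × (-0.265497+0.000000i) = -0.223748+0.000000i  (running Σ = -0.234059-0.009312i)
  m=1: (-0.052152-0.016092i) × (+0.126839-0.231350i) = -0.010338+0.010024i  (running Σ = -0.244397+0.000713i)
  m=2: (+0.001383+0.000943i) × (-0.230833-0.361890i) = +0.000022-0.000718i  (running Σ = -0.244375-0.000006i)
  m=3: (-0.000019-0.000024i) × (-0.251426+0.016690i) = +0.000005+0.000006i  (running Σ = -0.244370+0.000000i)
  m=4: (+0.000000+0.000000i) × (-0.031272+0.067259i) = -0.000000-0.000000i  (running Σ = -0.244370+0.000000i)
Σ over m = -0.244370+0.000000i; ×(4π/9) → -0.341204+0.000000i. Real part: -0.341204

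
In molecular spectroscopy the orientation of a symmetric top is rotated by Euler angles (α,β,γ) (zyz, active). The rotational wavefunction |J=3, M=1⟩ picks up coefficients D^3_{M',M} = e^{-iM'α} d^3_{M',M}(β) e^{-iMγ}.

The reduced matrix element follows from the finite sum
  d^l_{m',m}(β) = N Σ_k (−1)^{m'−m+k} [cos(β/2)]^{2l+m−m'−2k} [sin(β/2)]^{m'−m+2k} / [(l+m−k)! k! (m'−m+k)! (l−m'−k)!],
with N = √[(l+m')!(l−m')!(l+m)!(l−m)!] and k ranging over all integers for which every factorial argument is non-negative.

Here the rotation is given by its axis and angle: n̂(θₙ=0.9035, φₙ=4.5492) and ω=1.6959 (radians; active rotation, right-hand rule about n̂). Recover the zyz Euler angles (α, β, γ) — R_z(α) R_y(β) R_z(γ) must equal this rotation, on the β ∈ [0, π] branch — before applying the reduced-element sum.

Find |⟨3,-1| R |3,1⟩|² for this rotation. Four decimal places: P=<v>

Axis–angle → zyz. n̂ = (sinθₙcosφₙ, sinθₙsinφₙ, cosθₙ) = (-0.127616, -0.775062, +0.618865), ω = 1.6959.
R = I cosω + sinω [n̂]ₓ + (1−cosω) n̂n̂ᵀ gives
  R = [-0.106460, -0.502776, -0.857836; +0.725280, +0.550900, -0.412890; +0.680173, -0.666128, +0.306005]
β = atan2(√(R₁₃²+R₂₃²), R₃₃) = 1.259803; α = atan2(R₂₃, R₁₃) mod 2π = 3.590181; γ = atan2(R₃₂, −R₃₁) mod 2π = 3.916559
Split into d^3_{-1,1}(β=1.2598) × two z-phases.
Half-angle: c=0.808086, s=0.589065. N=√(2·24·24·2)=48.000000
The bounds max(0,m−m')=2 and min(l+m,l−m')=4 give 3 terms
  k=2: (−1)^0·48.0000/(8)·0.8081^4·0.5891^2 = +0.887784
  k=3: (−1)^1·48.0000/(6)·0.8081^2·0.5891^4 = -0.629010
  k=4: (−1)^2·48.0000/(48)·0.8081^0·0.5891^6 = +0.041781
d^3_{-1,1}(1.2598) = +0.887784 -0.629010 +0.041781 = +0.300555
|D^3_{-1,1}|² = |d^3_{-1,1}(β)|² = (+0.300555)² = 0.090333 (the z-rotation phases have unit modulus)

P=0.0903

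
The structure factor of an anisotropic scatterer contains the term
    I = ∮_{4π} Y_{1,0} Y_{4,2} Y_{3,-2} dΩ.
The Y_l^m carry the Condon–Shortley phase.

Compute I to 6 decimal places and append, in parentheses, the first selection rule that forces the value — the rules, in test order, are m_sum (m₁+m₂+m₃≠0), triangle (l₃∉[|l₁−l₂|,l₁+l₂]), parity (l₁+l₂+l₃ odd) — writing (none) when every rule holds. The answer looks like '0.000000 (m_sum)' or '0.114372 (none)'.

0.213244 (none)

Rules hold: Σm=0, L=8 even, 3≤3≤5.
N = 3·9·7 = 189
Δ = 2!·0!·6!/9! = 1/252
Racah Σ t=1..1: t=1:−1/36 = -1/36
⇒ 3j(1 4 3; 0 0 0)² = 4/63, sgn +1
Racah Σ t=1..1: t=1:−1/120 = -1/120
⇒ 3j(1 4 3; 0 2 -2)² = 1/21, sgn +1
4πI² = N·(3j₀)²·(3jₘ)² = 4/7
I = +1·√(0.571429/4π) = 0.21324362
No selection rule forces the value: the integral is nonzero (none).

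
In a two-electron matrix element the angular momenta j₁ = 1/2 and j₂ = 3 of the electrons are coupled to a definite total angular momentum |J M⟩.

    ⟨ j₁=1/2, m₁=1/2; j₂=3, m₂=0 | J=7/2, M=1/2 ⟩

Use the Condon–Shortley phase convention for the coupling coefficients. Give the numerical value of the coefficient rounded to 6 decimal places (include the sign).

√[8·0!1!6!/8! · 1!0!3!3!4!3!] = √(5184/7)
  +(−1)^0/∏(0,0,0,3,1,3)! = 1/36  (running 1/36)
⟨..|..⟩ = √(5184/7)·(1/36) = +0.755929

+0.755929  (= +√(4/7))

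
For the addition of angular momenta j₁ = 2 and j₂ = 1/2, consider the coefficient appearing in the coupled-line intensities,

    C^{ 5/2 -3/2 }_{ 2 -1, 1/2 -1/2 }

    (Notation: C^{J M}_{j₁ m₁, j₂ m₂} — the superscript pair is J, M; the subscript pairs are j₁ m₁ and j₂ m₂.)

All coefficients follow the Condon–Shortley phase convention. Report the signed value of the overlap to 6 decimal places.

triangle: 0!×4!×1!/6! = 24/720
(j±m)!: 1!×3!×0!×1!×1!×4! = 144
prefactor² = (2J+1)×Δ×N² = 144/5
  k=0: +1/(0!×0!×3!×0!×1!×1!) = 1/6
Σ = 1/6  ⇒  CG² = 144/5×(1/6)² = 4/5
CG = +√(4/5) = +0.894427

+0.894427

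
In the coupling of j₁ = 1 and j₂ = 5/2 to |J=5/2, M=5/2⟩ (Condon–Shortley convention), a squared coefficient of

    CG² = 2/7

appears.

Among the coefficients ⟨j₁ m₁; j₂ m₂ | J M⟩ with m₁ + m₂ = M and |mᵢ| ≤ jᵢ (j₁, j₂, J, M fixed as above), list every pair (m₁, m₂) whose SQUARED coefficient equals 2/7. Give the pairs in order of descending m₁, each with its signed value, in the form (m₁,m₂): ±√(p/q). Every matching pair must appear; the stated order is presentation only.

Admissible pairs with m₁+m₂ = M = 5/2: (0,5/2), (1,3/2)
  (m₁,m₂)=(1,3/2): CG² = 2/7, CG = +√(2/7)   ← matches the target
  (m₁,m₂)=(0,5/2): CG² = 5/7, CG = −√(5/7)
Pairs with CG² = 2/7: (1,3/2): +√(2/7)

(1,3/2): +√(2/7)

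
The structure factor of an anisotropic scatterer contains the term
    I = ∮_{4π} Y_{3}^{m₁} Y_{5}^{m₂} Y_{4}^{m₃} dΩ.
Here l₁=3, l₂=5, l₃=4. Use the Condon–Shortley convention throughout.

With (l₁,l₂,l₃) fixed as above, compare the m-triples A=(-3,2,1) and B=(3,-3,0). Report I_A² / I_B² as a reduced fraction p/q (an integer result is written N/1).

Shared (l₁,l₂,l₃)=(3,5,4): N and (l;000)² cancel in I_A²/I_B².
A: Δ = 4!·2!·6!/13! = 1/180180; Racah Σ t=4..4: t=4:+1/1728 = 1/1728; ⇒ 3j(3 5 4; -3 2 1)² = 25/858, sgn -1
B: Δ = 4!·2!·6!/13! = 1/180180; Racah Σ t=0..0: t=0:+1/2304 = 1/2304; ⇒ 3j(3 5 4; 3 -3 0)² = 5/143, sgn +1
I_A²/I_B² = (25/858)/(5/143) = 5/6

5/6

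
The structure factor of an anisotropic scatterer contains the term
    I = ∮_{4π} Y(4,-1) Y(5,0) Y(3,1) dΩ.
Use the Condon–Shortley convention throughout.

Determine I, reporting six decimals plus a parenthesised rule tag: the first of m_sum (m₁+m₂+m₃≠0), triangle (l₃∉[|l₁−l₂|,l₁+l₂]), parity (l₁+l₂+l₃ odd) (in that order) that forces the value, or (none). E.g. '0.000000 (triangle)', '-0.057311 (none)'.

m-sum 0 ✓  L=12 even ✓  1≤3≤9 ✓
Π(2lᵢ+1) = 9×11×7 = 693
triangle coeff Δ(4,5,3) = 1/180180
Σ_t [2,4]: t=2:+1/576 t=3:−1/144 t=4:+1/576 = -1/288
(3j)²=20/1001 [(4 5 3; 0 0 0)], sign=+1
Σ_t [3,5]: t=3:−1/288 t=4:+1/288 t=5:−1/5760 = -1/5760
(3j)²=1/12012 [(4 5 3; -1 0 1)], sign=-1
⇒ 4πI² = 15/13013
I = (-1)√(15/13013/(4π)) = -0.00957750
No selection rule forces the value: the integral is nonzero (none).

-0.009577 (none)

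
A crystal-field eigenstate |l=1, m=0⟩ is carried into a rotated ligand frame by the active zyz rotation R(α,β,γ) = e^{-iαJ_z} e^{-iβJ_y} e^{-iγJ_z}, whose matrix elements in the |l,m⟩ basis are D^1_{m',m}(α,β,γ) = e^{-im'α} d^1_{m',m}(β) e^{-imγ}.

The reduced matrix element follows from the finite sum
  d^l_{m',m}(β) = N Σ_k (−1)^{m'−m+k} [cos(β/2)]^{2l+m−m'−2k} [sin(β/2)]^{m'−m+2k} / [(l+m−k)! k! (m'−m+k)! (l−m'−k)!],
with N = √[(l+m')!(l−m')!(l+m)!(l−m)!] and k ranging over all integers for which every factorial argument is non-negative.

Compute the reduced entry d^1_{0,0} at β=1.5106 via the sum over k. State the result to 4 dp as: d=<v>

d^1_{0,0}(β=1.5106) via the finite sum:
Half-angle: c=0.728066, s=0.685507. N=√(1·1·1·1)=1.000000
k∈{0,1} keeps every argument non-negative
  k=0: (−1)^0·1.0000/(1)·0.7281^2·0.6855^0 = +0.530080
  k=1: (−1)^1·1.0000/(1)·0.7281^0·0.6855^2 = -0.469920
d^1_{0,0}(1.5106) = +0.530080 -0.469920 = +0.060160

d=0.0602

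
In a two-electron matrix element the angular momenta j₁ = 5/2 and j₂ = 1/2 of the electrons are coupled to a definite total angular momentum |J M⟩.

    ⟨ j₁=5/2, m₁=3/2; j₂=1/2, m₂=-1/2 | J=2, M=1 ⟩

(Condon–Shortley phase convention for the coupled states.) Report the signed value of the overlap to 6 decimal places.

√[5·1!4!0!/6! · 4!1!0!1!3!1!] = √(24)
  +(−1)^0/∏(0,1,1,0,3,0)! = 1/6  (running 1/6)
⟨..|..⟩ = √(24)·(1/6) = +0.816497

+√(2/3) = +0.816497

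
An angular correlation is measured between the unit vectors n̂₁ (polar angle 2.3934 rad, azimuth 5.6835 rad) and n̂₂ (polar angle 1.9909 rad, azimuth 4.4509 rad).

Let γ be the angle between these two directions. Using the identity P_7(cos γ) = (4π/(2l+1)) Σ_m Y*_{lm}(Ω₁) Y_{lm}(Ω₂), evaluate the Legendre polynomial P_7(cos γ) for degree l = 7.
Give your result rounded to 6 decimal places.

Summing Y*_{l m}(θ₁,φ₁)·Y_{l m}(θ₂,φ₂) over m ∈ [−7, 7]; prefactor 4π/(2·7+1) = 0.837758:
  m=-7: Y*=-0.01660 + 0.02936j  Y=0.25565 + 0.06791j  product -0.00624 + 0.00638j
  m=-6: Y*=0.12203 - 0.05993j  Y=0.00082 + 0.44211j  product 0.02660 + 0.05390j
  m=-5: Y*=-0.31667 - 0.04565j  Y=-0.26134 + 0.07046j  product 0.08597 - 0.01038j
  m=-4: Y*=0.33802 + 0.31041j  Y=0.08729 + 0.15076j  product -0.01729 + 0.07806j
  m=-3: Y*=-0.06944 - 0.29893j  Y=-0.23926 + 0.23971j  product 0.08827 + 0.05488j
  m=-2: Y*=0.05443 - 0.13975j  Y=0.03037 + 0.01751j  product 0.00410 - 0.00329j
  m=-1: Y*=-0.31638 + 0.21630j  Y=-0.08645 + 0.32305j  product -0.04252 - 0.12091j
  m=+0: Y*=-0.03692 + 0.00000j  Y=-0.00550 + 0.00000j  product 0.00020 + 0.00000j
  m=+1: Y*=0.31638 + 0.21630j  Y=0.08645 + 0.32305j  product -0.04252 + 0.12091j
  m=+2: Y*=0.05443 + 0.13975j  Y=0.03037 - 0.01751j  product 0.00410 + 0.00329j
  m=+3: Y*=0.06944 - 0.29893j  Y=0.23926 + 0.23971j  product 0.08827 - 0.05488j
  m=+4: Y*=0.33802 - 0.31041j  Y=0.08729 - 0.15076j  product -0.01729 - 0.07806j
  m=+5: Y*=0.31667 - 0.04565j  Y=0.26134 + 0.07046j  product 0.08597 + 0.01038j
  m=+6: Y*=0.12203 + 0.05993j  Y=0.00082 - 0.44211j  product 0.02660 - 0.05390j
  m=+7: Y*=0.01660 + 0.02936j  Y=-0.25565 + 0.06791j  product -0.00624 - 0.00638j
Total Σ_m = 0.27798 + 0.00000j. Multiply by 0.837758: 0.23288 + 0.00000j. P_7(cos γ) = 0.232876

0.232876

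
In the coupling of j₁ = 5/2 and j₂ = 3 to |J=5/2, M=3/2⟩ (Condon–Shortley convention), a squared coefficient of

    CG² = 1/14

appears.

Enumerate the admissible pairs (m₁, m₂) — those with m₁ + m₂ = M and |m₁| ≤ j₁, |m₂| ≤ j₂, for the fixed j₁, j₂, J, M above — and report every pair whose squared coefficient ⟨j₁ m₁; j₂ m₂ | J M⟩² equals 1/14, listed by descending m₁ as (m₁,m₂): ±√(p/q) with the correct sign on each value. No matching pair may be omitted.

Admissible pairs with m₁+m₂ = M = 3/2: (-3/2,3), (-1/2,2), (1/2,1), (3/2,0), (5/2,-1)
  (m₁,m₂)=(5/2,-1): CG² = 2/7, CG = +√(2/7)
  (m₁,m₂)=(3/2,0): CG² = 7/30, CG = −√(7/30)
  (m₁,m₂)=(1/2,1): CG² = 1/35, CG = +√(1/35)
  (m₁,m₂)=(-1/2,2): CG² = 1/14, CG = +√(1/14)   ← matches the target
  (m₁,m₂)=(-3/2,3): CG² = 8/21, CG = −√(8/21)
Pairs with CG² = 1/14: (-1/2,2): +√(1/14)

(-1/2,2): +√(1/14)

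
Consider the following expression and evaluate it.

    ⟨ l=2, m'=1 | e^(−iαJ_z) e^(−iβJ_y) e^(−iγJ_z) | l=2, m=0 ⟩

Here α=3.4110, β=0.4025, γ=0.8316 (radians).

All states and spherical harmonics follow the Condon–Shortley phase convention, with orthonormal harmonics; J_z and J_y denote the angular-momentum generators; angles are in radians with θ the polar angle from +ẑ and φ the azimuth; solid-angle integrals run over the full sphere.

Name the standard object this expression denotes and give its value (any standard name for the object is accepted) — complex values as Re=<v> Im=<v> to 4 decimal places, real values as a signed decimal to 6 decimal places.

Wigner D-matrix element, Re=0.4255 Im=-0.1175

This is a Wigner D-matrix element — the rotation-matrix element ⟨l m'| R(α,β,γ) |l m⟩ in the angular-momentum basis.
Split into d^2_{1,0}(β=0.4025) × two z-phases.
c=cos(0.402500/2)=0.979817, s=sin(0.402500/2)=0.199894; N=√[6·1·2·2]=4.898979
Admissible k: 0..1 (factorial args all ≥0)
  k=0: (−1)^1·4.8990/(2)·0.9798^3·0.1999^1 = -0.460587
  k=1: (−1)^2·4.8990/(2)·0.9798^1·0.1999^3 = +0.019170
d^2_{1,0}(0.4025) = -0.460587 +0.019170 = -0.441417
D = (-0.963929+0.266160i)·(-0.441417)·(+1.000000+0.000000i) = +0.425494-0.117488i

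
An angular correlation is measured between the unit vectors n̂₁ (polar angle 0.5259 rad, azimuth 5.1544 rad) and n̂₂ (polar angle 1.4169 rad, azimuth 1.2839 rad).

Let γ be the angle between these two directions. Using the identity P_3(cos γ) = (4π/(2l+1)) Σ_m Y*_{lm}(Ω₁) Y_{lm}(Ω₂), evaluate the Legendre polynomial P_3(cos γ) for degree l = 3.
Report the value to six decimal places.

0.322689

Expand P_3 via completeness: Σ_{m} conj(Y_{3,m}) at Ω₁ times Y_{3,m} at Ω₂ —
  [-3]  conj(Y_{3,-3})(Ω₁) = (-0.051206, 0.012790) ; Y_{3,-3}(Ω₂) = (-0.305292, 0.262464) ; Δ = (0.012276, -0.017344)
  [-2]  conj(Y_{3,-2})(Ω₁) = (-0.141225, -0.172240) ; Y_{3,-2}(Ω₂) = (-0.128479, -0.083040) ; Δ = (0.003842, 0.033857)
  [-1]  conj(Y_{3,-1})(Ω₁) = (0.190149, -0.401802) ; Y_{3,-1}(Ω₂) = (-0.079754, 0.270320) ; Δ = (0.093450, 0.083446)
  [+0]  conj(Y_{3,0})(Ω₁) = (0.238842, -0.000000) ; Y_{3,0}(Ω₂) = (-0.164891, 0.000000) ; Δ = (-0.039383, 0.000000)
  [+1]  conj(Y_{3,1})(Ω₁) = (-0.190149, -0.401802) ; Y_{3,1}(Ω₂) = (0.079754, 0.270320) ; Δ = (0.093450, -0.083446)
  [+2]  conj(Y_{3,2})(Ω₁) = (-0.141225, 0.172240) ; Y_{3,2}(Ω₂) = (-0.128479, 0.083040) ; Δ = (0.003842, -0.033857)
  [+3]  conj(Y_{3,3})(Ω₁) = (0.051206, 0.012790) ; Y_{3,3}(Ω₂) = (0.305292, 0.262464) ; Δ = (0.012276, 0.017344)
Total Σ_m = (0.179752, -0.000000). Multiply by 1.795196: (0.322689, -0.000000). P_3(cos γ) = 0.322689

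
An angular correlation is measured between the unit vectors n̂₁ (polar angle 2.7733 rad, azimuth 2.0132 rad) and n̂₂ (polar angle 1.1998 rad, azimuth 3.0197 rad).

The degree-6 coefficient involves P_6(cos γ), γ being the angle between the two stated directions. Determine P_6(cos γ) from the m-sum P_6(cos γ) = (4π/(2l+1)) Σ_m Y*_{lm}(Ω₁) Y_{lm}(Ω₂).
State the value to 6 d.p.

-0.159326

Term-by-term m-sum for l=6 (normalisation 4π/13 = 0.966644):
  term(m=-6) = +0.000323+0.000081i   from Y*(Ω₁)=+0.000930-0.000492i, Y(Ω₂)=+0.235589+0.211409i
  term(m=-5) = -0.001268-0.003823i   from Y*(Ω₁)=+0.007567+0.005649i, Y(Ω₂)=-0.349757-0.244172i
  term(m=-4) = -0.003908+0.004771i   from Y*(Ω₁)=-0.010151+0.050382i, Y(Ω₂)=+0.106013+0.056215i
  term(m=-3) = -0.054978-0.006746i   from Y*(Ω₁)=-0.180933+0.044966i, Y(Ω₂)=+0.277457+0.106238i
  term(m=-2) = +0.042021+0.088751i   from Y*(Ω₁)=-0.276309-0.337533i, Y(Ω₂)=-0.218459-0.054338i
  term(m=-1) = -0.065167+0.102957i   from Y*(Ω₁)=+0.230338-0.486232i, Y(Ω₂)=-0.224789-0.027537i
  term(m=+0) = +0.001129+0.000000i   from Y*(Ω₁)=+0.004574-0.000000i, Y(Ω₂)=+0.246878+0.000000i
  term(m=+1) = -0.065167-0.102957i   from Y*(Ω₁)=-0.230338-0.486232i, Y(Ω₂)=+0.224789-0.027537i
  term(m=+2) = +0.042021-0.088751i   from Y*(Ω₁)=-0.276309+0.337533i, Y(Ω₂)=-0.218459+0.054338i
  term(m=+3) = -0.054978+0.006746i   from Y*(Ω₁)=+0.180933+0.044966i, Y(Ω₂)=-0.277457+0.106238i
  term(m=+4) = -0.003908-0.004771i   from Y*(Ω₁)=-0.010151-0.050382i, Y(Ω₂)=+0.106013-0.056215i
  term(m=+5) = -0.001268+0.003823i   from Y*(Ω₁)=-0.007567+0.005649i, Y(Ω₂)=+0.349757-0.244172i
  term(m=+6) = +0.000323-0.000081i   from Y*(Ω₁)=+0.000930+0.000492i, Y(Ω₂)=+0.235589-0.211409i
Σ over m = -0.164824-0.000000i; ×(4π/13) → -0.159326-0.000000i. Real part: -0.159326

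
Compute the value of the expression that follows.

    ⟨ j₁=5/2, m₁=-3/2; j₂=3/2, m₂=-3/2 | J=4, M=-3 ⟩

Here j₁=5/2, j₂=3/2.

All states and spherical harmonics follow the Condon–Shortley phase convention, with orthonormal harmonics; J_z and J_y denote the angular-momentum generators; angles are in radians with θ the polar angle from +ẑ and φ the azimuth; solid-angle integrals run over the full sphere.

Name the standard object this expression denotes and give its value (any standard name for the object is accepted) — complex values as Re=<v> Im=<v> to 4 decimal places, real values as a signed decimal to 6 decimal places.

Clebsch–Gordan coefficient, +√(5/8) ≈ +0.790569

This is a Clebsch–Gordan (vector-coupling) coefficient.
√[9·0!5!3!/9! · 1!4!0!3!1!7!] = √(12960)
  +(−1)^0/∏(0,0,4,0,1,3)! = 1/144  (running 1/144)
⟨..|..⟩ = √(12960)·(1/144) = +0.790569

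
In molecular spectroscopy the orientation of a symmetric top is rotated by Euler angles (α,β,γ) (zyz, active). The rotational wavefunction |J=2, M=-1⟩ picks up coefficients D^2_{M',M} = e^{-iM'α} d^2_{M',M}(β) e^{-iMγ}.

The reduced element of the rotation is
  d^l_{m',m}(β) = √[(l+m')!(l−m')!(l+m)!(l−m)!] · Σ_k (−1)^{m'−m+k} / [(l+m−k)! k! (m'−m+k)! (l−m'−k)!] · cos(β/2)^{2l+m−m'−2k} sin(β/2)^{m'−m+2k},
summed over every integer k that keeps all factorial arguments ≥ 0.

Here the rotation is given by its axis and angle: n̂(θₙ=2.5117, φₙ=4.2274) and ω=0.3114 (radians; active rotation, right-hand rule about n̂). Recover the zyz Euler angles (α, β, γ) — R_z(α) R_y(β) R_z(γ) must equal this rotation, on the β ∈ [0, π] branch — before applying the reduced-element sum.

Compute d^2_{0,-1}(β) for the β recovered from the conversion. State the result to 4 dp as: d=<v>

d=-0.2191

Axis–angle → zyz. n̂ = (sinθₙcosφₙ, sinθₙsinφₙ, cosθₙ) = (-0.274618, -0.521128, -0.808091), ω = 0.3114.
R = I cosω + sinω [n̂]ₓ + (1−cosω) n̂n̂ᵀ gives
  R = [+0.955533, +0.254475, -0.148996; -0.240709, +0.964967, +0.104394; +0.170342, -0.063887, +0.983312]
β = atan2(√(R₁₃²+R₂₃²), R₃₃) = 0.182947; α = atan2(R₂₃, R₁₃) mod 2π = 2.530431; γ = atan2(R₃₂, −R₃₁) mod 2π = 3.500409
d^2_{0,-1}(β=0.1829) via the finite sum:
c=cos(0.182947/2)=0.995819, s=sin(0.182947/2)=0.091346; N=√[2·2·1·6]=4.898979
Admissible k: 0..1 (factorial args all ≥0)
  k=0: (−1)^1·4.8990/(2)·0.9958^3·0.0913^1 = -0.220957
  k=1: (−1)^2·4.8990/(2)·0.9958^1·0.0913^3 = +0.001859
d^2_{0,-1}(0.1829) = -0.220957 +0.001859 = -0.219098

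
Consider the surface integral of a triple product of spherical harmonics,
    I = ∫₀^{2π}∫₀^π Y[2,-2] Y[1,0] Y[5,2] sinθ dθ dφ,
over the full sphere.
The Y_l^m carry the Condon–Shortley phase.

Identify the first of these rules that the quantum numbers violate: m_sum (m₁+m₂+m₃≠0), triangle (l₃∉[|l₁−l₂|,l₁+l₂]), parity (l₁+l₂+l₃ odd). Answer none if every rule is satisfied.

triangle

m₁+m₂+m₃ = -2 + 0 + 2 = 0  ✓
triangle: need |l₁−l₂| ≤ l₃ ≤ l₁+l₂ = [1,3]; l₃=5 is outside  ✗
parity: l₁+l₂+l₃ = 8 is even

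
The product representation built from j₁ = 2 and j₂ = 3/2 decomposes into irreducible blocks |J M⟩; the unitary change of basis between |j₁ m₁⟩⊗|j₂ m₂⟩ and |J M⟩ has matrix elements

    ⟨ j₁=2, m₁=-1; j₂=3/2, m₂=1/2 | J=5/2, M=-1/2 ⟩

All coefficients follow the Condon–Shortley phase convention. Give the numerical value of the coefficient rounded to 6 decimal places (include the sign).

triangle: 1!·3!·2!/7! = 12/5040
(j±m)!: 1!·3!·2!·1!·2!·3! = 144
prefactor² = (2J+1)·Δ·N² = 72/35
  k=0: +1/(0!·1!·3!·2!·0!·0!) = 1/12
  k=1: −1/(1!·0!·2!·1!·1!·1!) = -1/2
Σ = -5/12  ⇒  CG² = 72/35·(-5/12)² = 5/14
CG = −√(5/14) = -0.597614

−√(5/14) ≈ -0.597614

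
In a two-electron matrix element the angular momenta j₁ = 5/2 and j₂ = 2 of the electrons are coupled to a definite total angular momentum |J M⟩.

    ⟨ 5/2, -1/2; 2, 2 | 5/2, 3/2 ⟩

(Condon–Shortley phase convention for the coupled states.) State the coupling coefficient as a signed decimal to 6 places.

j₁+j₂−J=2  J+j₁−j₂=3  J−j₁+j₂=2  j₁+j₂+J+1=8
(j₁±m₁, j₂±m₂, J±M) = (2,3,4,0,4,1)
P² = 864/35
sum k=2..2:
  [2] +1/8 = 1/8
S = 1/8
C² = P²·S² = 27/70 ; C = +0.621059

+√(27/70) ≈ +0.621059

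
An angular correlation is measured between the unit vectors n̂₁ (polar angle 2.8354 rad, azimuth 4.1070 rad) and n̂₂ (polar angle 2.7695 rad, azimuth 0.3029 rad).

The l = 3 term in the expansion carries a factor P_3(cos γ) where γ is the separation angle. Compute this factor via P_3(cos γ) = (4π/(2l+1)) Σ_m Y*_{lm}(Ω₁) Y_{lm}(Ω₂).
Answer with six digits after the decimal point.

0.086070

Expand P_3 via completeness: Σ_{m} conj(Y_{3,m}) at Ω₁ times Y_{3,m} at Ω₂ —
  [-3]  conj(Y_{3,-3})(Ω₁) = 0.01108 - 0.00278j ; Y_{3,-3}(Ω₂) = 0.01233 - 0.01581j ; Δ = 0.00009 - 0.00021j
  [-2]  conj(Y_{3,-2})(Ω₁) = 0.03119 - 0.08286j ; Y_{3,-2}(Ω₂) = -0.10345 + 0.07166j ; Δ = 0.00271 + 0.01081j
  [-1]  conj(Y_{3,-1})(Ω₁) = -0.19657 - 0.28402j ; Y_{3,-1}(Ω₂) = 0.37447 - 0.11703j ; Δ = -0.10685 - 0.08336j
  [+0]  conj(Y_{3,0})(Ω₁) = -0.54999 + 0.00000j ; Y_{3,0}(Ω₂) = -0.46552 + 0.00000j ; Δ = 0.25603 + 0.00000j
  [+1]  conj(Y_{3,1})(Ω₁) = 0.19657 - 0.28402j ; Y_{3,1}(Ω₂) = -0.37447 - 0.11703j ; Δ = -0.10685 + 0.08336j
  [+2]  conj(Y_{3,2})(Ω₁) = 0.03119 + 0.08286j ; Y_{3,2}(Ω₂) = -0.10345 - 0.07166j ; Δ = 0.00271 - 0.01081j
  [+3]  conj(Y_{3,3})(Ω₁) = -0.01108 - 0.00278j ; Y_{3,3}(Ω₂) = -0.01233 - 0.01581j ; Δ = 0.00009 + 0.00021j
Accumulated sum 0.04794 + 0.00000j; after 4π/(2l+1) scaling, 0.08607 + 0.00000j ⇒ P_3 = 0.086070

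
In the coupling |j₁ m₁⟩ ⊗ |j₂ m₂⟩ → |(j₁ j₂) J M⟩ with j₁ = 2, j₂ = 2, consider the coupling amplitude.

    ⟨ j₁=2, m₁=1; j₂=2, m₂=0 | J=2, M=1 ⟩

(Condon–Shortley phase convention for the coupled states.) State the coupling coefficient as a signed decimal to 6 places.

-0.267261

triangle: 2!×2!×2!/7! = 8/5040
(j±m)!: 3!×1!×2!×2!×3!×1! = 144
prefactor² = (2J+1)×Δ×N² = 8/7
  k=0: +1/(0!×2!×1!×2!×1!×0!) = 1/4
  k=1: −1/(1!×1!×0!×1!×2!×1!) = -1/2
Σ = -1/4  ⇒  CG² = 8/7×(-1/4)² = 1/14
CG = −√(1/14) = -0.267261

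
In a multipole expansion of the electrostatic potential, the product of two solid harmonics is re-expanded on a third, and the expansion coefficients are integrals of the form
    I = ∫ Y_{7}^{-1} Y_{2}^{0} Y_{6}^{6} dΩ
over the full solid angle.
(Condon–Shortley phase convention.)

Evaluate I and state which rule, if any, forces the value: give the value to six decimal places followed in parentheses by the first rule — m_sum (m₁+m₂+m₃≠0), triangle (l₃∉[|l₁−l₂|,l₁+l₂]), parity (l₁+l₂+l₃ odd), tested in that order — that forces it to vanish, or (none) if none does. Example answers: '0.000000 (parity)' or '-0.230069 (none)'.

0.000000 (m_sum)

m-sum = -1 + 0 + 6 = 5 ≠ 0 ⇒ I = 0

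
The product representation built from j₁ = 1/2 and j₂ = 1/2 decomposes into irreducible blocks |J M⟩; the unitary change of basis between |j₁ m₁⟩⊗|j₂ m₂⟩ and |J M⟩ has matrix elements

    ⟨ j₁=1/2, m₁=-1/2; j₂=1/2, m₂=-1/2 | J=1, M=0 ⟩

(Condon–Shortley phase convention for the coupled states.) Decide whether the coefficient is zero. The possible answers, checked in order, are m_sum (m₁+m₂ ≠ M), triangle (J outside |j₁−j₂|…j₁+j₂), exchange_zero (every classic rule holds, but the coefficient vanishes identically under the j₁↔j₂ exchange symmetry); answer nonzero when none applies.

m-sum: m₁+m₂ = -1/2+(-1/2) = -1, M = 0  ✗ ⇒ coefficient is 0

m_sum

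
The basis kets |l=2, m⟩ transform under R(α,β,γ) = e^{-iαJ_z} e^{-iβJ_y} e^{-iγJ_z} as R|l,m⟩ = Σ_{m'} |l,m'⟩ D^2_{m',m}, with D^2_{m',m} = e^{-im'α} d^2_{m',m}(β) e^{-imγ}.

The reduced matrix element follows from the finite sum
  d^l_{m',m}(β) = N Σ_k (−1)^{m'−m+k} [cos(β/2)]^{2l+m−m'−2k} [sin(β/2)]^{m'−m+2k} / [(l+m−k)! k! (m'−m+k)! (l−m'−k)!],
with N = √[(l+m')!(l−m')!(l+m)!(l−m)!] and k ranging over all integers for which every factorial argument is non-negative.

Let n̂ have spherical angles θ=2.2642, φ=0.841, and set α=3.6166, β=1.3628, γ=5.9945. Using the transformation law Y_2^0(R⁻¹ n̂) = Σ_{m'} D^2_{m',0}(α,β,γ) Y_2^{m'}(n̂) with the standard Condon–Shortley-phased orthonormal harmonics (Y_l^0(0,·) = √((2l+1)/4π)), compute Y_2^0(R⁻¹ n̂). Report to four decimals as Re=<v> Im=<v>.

Re=0.3437 Im=0.0000

Need the full column D^2_{m',0} for m'=−2..2 at α=3.6166, β=1.3628, γ=5.9945.
cos(β/2)=0.776692, sin(β/2)=0.629881
d^2_{-2,0}: single k=2 term ⇒ +0.586260;  D = +0.341010+0.476878i
d^2_{-1,0}: k∈[1..2] ⇒ +0.722903 -0.475444 = +0.247459;  D = -0.220062-0.113174i
d^2_{0,0}: k∈[0..2] ⇒ +0.363910 -0.957358 +0.157411 = -0.436037;  D = -0.436037+0.000000i
d^2_{1,0}: k∈[0..1] ⇒ -0.722903 +0.475444 = -0.247459;  D = +0.220062-0.113174i
d^2_{2,0}: single k=0 term ⇒ +0.586260;  D = +0.341010-0.476878i
Y_2^{m'}(θ=2.2642,φ=0.841) and Σ D·Y over m':
  (+0.3410+0.4769i)·(-0.0254-0.2271i)  (-0.2201-0.1132i)·(-0.2532+0.2830i)  (-0.4360+0.0000i)·(+0.0711+0.0000i)  (+0.2201-0.1132i)·(+0.2532+0.2830i)  (+0.3410-0.4769i)·(-0.0254+0.2271i)
Y_2^0(R⁻¹ n̂) = +0.343746+0.000000i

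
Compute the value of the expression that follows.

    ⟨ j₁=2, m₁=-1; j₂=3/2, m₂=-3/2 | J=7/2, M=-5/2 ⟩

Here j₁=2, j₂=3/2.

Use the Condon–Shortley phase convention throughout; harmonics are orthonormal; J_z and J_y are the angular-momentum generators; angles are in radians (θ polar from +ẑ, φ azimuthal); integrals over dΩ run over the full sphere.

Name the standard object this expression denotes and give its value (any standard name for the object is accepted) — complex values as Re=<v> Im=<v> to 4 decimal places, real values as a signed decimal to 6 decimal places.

Clebsch–Gordan coefficient, +√(4/7) ≈ +0.755929

This is a Clebsch–Gordan (vector-coupling) coefficient.
j₁+j₂−J=0  J+j₁−j₂=4  J−j₁+j₂=3  j₁+j₂+J+1=8
(j₁±m₁, j₂±m₂, J±M) = (1,3,0,3,1,6)
P² = 5184/7
sum k=0..0:
  [0] +1/36 = 1/36
S = 1/36
C² = P²·S² = 4/7 ; C = +0.755929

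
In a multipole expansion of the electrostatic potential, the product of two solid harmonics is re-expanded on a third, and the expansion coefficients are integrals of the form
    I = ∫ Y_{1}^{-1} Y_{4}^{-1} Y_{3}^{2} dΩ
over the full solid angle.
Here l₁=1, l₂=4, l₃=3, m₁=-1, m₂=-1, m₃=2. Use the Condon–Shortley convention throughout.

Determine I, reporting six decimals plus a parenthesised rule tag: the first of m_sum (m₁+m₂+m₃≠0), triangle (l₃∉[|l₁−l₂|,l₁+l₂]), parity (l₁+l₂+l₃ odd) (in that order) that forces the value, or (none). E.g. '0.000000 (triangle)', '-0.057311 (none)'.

m-sum 0 ✓  L=8 even ✓  3≤3≤5 ✓
Π(2lᵢ+1) = 3×9×7 = 189
triangle coeff Δ(1,4,3) = 1/252
Σ_t [1,1]: t=1:−1/36 = -1/36
(3j)²=4/63 [(1 4 3; 0 0 0)], sign=+1
Σ_t [2,2]: t=2:+1/240 = 1/240
(3j)²=1/84 [(1 4 3; -1 -1 2)], sign=-1
⇒ 4πI² = 1/7
I = (-1)√(1/7/(4π)) = -0.10662181
No selection rule forces the value: the integral is nonzero (none).

-0.106622 (none)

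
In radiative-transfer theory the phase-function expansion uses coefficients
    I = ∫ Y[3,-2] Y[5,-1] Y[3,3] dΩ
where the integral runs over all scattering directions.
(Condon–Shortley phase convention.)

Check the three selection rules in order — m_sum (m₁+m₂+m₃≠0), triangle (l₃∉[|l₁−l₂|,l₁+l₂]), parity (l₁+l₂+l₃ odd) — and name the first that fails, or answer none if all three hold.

m₁+m₂+m₃ = -2 − 1 + 3 = 0  ✓
triangle: |3−5|=2 ≤ l₃=3 ≤ 3+5=8  ✓
parity: l₁+l₂+l₃ = 11 is odd  ✗

parity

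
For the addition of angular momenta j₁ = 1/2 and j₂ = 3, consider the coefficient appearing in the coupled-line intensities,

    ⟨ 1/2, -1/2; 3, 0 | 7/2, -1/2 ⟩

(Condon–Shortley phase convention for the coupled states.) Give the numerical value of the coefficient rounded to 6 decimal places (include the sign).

√[8·0!1!6!/8! · 0!1!3!3!3!4!] = √(5184/7)
  +(−1)^0/∏(0,0,1,3,0,3)! = 1/36  (running 1/36)
⟨..|..⟩ = √(5184/7)·(1/36) = +0.755929

+√(4/7) ≈ +0.755929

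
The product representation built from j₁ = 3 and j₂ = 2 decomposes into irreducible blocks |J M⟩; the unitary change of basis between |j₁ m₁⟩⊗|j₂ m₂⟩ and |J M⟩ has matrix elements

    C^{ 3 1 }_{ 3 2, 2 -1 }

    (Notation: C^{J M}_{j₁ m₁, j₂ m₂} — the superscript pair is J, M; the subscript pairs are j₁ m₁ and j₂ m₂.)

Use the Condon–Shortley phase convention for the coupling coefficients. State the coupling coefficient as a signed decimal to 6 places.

+√(1/4) = +0.500000

√[7·2!4!2!/9! · 5!1!1!3!4!2!] = √(64)
  +(−1)^0/∏(0,2,1,1,3,1)! = 1/12  (running 1/12)
  +(−1)^1/∏(1,1,0,0,4,2)! = -1/48  (running 1/16)
⟨..|..⟩ = √(64)·(1/16) = +0.500000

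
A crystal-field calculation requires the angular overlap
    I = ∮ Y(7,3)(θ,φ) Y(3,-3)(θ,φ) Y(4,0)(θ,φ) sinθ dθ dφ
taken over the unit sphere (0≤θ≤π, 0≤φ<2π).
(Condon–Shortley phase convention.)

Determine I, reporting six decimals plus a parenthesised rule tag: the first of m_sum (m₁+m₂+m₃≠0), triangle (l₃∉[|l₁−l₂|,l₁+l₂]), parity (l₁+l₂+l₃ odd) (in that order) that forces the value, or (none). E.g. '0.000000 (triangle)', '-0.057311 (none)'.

-0.097643 (none)

Rules hold: Σm=0, L=14 even, 4≤4≤10.
N = 15·7·9 = 945
Δ = 6!·8!·0!/15! = 1/45045
Racah Σ t=3..3: t=3:−1/20736 = -1/20736
⇒ 3j(7 3 4; 0 0 0)² = 35/1287, sgn -1
Racah Σ t=0..0: t=0:+1/414720 = 1/414720
⇒ 3j(7 3 4; 3 -3 0)² = 2/429, sgn +1
4πI² = N·(3j₀)²·(3jₘ)² = 2450/20449
I = -1·√(0.11981/4π) = -0.09764322
No selection rule forces the value: the integral is nonzero (none).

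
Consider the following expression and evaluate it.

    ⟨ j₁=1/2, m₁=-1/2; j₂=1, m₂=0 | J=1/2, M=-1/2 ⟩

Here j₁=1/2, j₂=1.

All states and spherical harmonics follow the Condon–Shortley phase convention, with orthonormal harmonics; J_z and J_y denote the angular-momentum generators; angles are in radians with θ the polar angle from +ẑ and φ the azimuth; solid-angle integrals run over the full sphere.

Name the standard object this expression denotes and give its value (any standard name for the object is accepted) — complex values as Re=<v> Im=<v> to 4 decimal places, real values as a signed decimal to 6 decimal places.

This is a Clebsch–Gordan (vector-coupling) coefficient.
j₁+j₂−J=1  J+j₁−j₂=0  J−j₁+j₂=1  j₁+j₂+J+1=3
(j₁±m₁, j₂±m₂, J±M) = (0,1,1,1,0,1)
P² = 1/3
sum k=1..1:
  [1] −1/1 = -1
S = -1
C² = P²·S² = 1/3 ; C = -0.577350

Clebsch–Gordan coefficient, −√(1/3) ≈ -0.577350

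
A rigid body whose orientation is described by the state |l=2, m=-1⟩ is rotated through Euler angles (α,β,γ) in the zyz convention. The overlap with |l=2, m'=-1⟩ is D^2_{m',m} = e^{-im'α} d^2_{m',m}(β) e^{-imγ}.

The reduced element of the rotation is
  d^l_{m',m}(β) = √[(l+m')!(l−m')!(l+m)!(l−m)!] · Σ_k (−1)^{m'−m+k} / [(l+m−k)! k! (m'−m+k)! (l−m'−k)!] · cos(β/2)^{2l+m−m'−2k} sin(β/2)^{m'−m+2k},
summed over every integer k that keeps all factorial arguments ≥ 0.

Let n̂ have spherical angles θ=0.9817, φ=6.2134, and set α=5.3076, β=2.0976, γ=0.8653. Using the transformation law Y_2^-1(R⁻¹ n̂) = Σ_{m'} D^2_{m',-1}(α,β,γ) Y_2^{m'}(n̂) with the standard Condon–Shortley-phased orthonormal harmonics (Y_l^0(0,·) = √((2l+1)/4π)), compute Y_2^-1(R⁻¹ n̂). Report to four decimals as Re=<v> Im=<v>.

Need the full column D^2_{m',-1} for m'=−2..2 at α=5.3076, β=2.0976, γ=0.8653.
cos(β/2)=0.498612, sin(β/2)=0.866826
d^2_{-2,-1}: single k=1 term ⇒ +0.214906;  D = +0.100177-0.190130i
d^2_{-1,-1}: k∈[0..1] ⇒ +0.061809 -0.560415 = -0.498606;  D = -0.495577+0.054877i
d^2_{0,-1}: k∈[0..1] ⇒ -0.263205 +0.795487 = +0.532282;  D = +0.345138+0.405221i
d^2_{1,-1}: k∈[0..1] ⇒ +0.560415 -0.564582 = -0.004167;  D = +0.001112-0.004016i
d^2_{2,-1}: single k=0 term ⇒ -0.649512;  D = +0.615486-0.207470i
Y_2^{m'}(θ=0.9817,φ=6.2134) and Σ D·Y over m':
  (+0.1002-0.1901i)·(+0.2644+0.0371i)  (-0.4956+0.0549i)·(+0.3560+0.0249i)  (+0.3451+0.4052i)·(-0.0233+0.0000i)  (+0.0011-0.0040i)·(-0.3560+0.0249i)  (+0.6155-0.2075i)·(+0.2644-0.0371i)
Y_2^-1(R⁻¹ n̂) = +0.002463-0.125063i

Re=0.0025 Im=-0.1251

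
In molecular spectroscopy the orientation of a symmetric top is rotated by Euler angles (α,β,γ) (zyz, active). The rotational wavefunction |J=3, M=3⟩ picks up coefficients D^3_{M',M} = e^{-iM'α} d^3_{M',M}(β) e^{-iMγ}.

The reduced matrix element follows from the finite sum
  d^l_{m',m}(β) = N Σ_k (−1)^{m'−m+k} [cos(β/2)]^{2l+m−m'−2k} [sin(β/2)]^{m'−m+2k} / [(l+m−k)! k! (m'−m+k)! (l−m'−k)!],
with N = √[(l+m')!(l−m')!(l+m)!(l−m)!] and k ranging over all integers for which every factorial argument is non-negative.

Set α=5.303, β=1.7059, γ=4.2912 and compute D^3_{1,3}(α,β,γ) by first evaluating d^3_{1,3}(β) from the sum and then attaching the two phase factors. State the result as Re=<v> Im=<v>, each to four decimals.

D^3_{1,3}(5.3030,1.7059,4.2912) = e^{-i·1·5.3030}·d^3_{1,3}(1.7059)·e^{-i·3·4.2912}. Compute d first:
c=cos(1.705900/2)=0.657764, s=sin(1.705900/2)=0.753224; N=√[24·2·720·1]=185.903201
The bounds max(0,m−m')=2 and min(l+m,l−m')=2 give 1 term
  k=2: (−1)^0·185.9032/(48)·0.6578^4·0.7532^2 = +0.411315
d^3_{1,3}(1.7059) = +0.411315
Attach z-rotation phases: D = e^{-i(1)(5.3030)}·(+0.411315)·e^{-i(3)(4.2912)} = +0.321641+0.256373i

Re=0.3216 Im=0.2564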